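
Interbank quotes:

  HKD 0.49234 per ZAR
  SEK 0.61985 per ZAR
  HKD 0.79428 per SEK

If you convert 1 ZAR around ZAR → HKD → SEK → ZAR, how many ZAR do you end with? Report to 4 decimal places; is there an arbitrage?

1.0000 (no arbitrage)

Around ZAR → HKD → SEK → ZAR: 1 × 0.49234 ÷ 0.79428 ÷ 0.61985 = 1.000011
Product ≈ 1 (deviation 0.001%, within rounding noise).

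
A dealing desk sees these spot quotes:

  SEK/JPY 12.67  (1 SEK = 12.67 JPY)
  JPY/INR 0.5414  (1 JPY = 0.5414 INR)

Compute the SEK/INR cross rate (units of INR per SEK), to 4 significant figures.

1 SEK × 12.67 = 12.67 JPY
12.67 JPY × 0.5414 = 6.85954 INR

SEK/INR = 6.860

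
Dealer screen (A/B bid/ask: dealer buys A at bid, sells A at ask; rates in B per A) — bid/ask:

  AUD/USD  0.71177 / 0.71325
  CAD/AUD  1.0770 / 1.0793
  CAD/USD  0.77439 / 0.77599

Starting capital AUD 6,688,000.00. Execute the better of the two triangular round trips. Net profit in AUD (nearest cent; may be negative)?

Best loop AUD → CAD → USD → AUD:
AUD 6,688,000.00 ÷ 1.0793 (buy CAD at ask) = CAD 6,196,608.91
CAD 6,196,608.91 × 0.77439 (sell CAD at bid) = USD 4,798,591.98
USD 4,798,591.98 ÷ 0.71325 (buy AUD at ask) = AUD 6,727,784.05

Net profit: AUD 39,784.05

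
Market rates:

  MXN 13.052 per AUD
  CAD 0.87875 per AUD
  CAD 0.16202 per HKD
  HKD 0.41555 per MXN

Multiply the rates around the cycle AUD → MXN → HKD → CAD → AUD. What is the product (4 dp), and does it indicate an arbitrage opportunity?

Around AUD → MXN → HKD → CAD → AUD: 1 × 13.052 × 0.41555 × 0.16202 ÷ 0.87875 = 1.000008
Product ≈ 1 (deviation 0.001%, within rounding noise).

1.0000 (no arbitrage)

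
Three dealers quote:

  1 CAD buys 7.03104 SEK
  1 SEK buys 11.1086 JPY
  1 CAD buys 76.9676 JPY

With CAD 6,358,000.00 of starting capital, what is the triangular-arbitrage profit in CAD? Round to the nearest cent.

Profit: CAD 93,957.18

Profitable loop is CAD → SEK → JPY → CAD:
CAD 6,358,000.00 × 7.03104 = SEK 44,703,352.32
SEK 44,703,352.32 × 11.1086 = JPY 496,591,660
JPY 496,591,660 ÷ 76.9676 = CAD 6,451,957.18
Profit = CAD 6,451,957.18 − CAD 6,358,000.00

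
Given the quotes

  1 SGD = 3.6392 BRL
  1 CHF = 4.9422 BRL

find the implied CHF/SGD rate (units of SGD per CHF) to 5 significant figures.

CHF/SGD = 1.3580

1 CHF × 4.9422 = 4.9422 BRL
4.9422 BRL ÷ 3.6392 = 1.35805 SGD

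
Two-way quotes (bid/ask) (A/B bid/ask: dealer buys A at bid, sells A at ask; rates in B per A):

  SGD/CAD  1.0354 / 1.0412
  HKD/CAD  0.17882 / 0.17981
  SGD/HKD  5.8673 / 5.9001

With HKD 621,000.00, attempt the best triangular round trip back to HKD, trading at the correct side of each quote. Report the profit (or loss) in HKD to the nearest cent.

Net profit: HKD 4,765.80

Best loop HKD → CAD → SGD → HKD:
HKD 621,000.00 × 0.17882 (sell HKD at bid) = CAD 111,047.22
CAD 111,047.22 ÷ 1.0412 (buy SGD at ask) = SGD 106,653.11
SGD 106,653.11 × 5.8673 (sell SGD at bid) = HKD 625,765.80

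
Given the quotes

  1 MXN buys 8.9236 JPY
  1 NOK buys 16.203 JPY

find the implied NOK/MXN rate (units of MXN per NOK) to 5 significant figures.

NOK/MXN = 1.8157

1 NOK × 16.203 = 16.203 JPY
16.203 JPY ÷ 8.9236 = 1.81575 MXN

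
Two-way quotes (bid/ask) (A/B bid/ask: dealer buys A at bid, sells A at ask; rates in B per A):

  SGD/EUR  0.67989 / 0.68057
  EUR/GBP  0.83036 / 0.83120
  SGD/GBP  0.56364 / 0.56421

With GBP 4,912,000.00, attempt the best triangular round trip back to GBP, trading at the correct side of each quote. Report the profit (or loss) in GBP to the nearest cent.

Best loop GBP → SGD → EUR → GBP:
GBP 4,912,000.00 ÷ 0.56421 (buy SGD at ask) = SGD 8,705,978.27
SGD 8,705,978.27 × 0.67989 (sell SGD at bid) = EUR 5,919,107.57
EUR 5,919,107.57 × 0.83036 (sell EUR at bid) = GBP 4,914,990.16

Net profit: GBP 2,990.16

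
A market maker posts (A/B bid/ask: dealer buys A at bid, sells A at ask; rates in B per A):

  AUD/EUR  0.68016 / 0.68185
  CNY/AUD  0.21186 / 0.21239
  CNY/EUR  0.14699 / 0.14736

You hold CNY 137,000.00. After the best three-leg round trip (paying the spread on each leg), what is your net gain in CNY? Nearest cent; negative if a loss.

Net profit: CNY 2,054.63

Best loop CNY → EUR → AUD → CNY:
CNY 137,000.00 × 0.14699 (sell CNY at bid) = EUR 20,137.63
EUR 20,137.63 ÷ 0.68185 (buy AUD at ask) = AUD 29,533.81
AUD 29,533.81 ÷ 0.21239 (buy CNY at ask) = CNY 139,054.63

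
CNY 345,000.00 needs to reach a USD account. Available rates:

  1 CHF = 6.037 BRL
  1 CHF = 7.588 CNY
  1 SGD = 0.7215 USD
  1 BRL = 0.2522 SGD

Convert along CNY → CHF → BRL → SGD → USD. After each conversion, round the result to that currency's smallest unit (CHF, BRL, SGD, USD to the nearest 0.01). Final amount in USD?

CNY 345,000.00 ÷ 7.588 = CHF 45,466.53
CHF 45,466.53 × 6.037 = BRL 274,481.44
BRL 274,481.44 × 0.2522 = SGD 69,224.22
SGD 69,224.22 × 0.7215 = USD 49,945.27

USD 49,945.27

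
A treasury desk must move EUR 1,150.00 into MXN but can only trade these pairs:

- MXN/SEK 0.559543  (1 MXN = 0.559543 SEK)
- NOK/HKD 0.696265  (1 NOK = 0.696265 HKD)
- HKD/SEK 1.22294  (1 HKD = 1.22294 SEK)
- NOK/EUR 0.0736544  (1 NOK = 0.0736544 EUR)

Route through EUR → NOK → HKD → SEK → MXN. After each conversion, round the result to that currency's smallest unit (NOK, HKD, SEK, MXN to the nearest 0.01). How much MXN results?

MXN 23,759.96

EUR 1,150.00 ÷ 0.0736544 = NOK 15,613.46
NOK 15,613.46 × 0.696265 = HKD 10,871.11
HKD 10,871.11 × 1.22294 = SEK 13,294.72
SEK 13,294.72 ÷ 0.559543 = MXN 23,759.96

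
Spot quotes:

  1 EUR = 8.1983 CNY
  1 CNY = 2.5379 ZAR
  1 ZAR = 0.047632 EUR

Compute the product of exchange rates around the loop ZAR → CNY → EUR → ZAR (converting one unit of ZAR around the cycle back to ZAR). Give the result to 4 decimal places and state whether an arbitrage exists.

1.0090 (arbitrage exists)

Around ZAR → CNY → EUR → ZAR: 1 ÷ 2.5379 ÷ 8.1983 ÷ 0.047632 = 1.009027
Product > 1; profitable direction is ZAR → CNY → EUR → ZAR.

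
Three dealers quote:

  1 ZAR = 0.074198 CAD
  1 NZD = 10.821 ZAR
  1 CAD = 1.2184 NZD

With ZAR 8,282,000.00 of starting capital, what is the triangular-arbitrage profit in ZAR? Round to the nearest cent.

Profitable loop is ZAR → NZD → CAD → ZAR:
ZAR 8,282,000.00 ÷ 10.821 = NZD 765,363.64
NZD 765,363.64 ÷ 1.2184 = CAD 628,171.08
CAD 628,171.08 ÷ 0.074198 = ZAR 8,466,145.73
Profit = ZAR 8,466,145.73 − ZAR 8,282,000.00

Profit: ZAR 184,145.73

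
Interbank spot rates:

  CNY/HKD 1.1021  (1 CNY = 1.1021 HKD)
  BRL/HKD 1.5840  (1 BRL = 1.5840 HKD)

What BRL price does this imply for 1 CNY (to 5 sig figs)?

CNY/BRL = 0.69577

1 CNY × 1.1021 = 1.1021 HKD
1.1021 HKD ÷ 1.5840 = 0.69577 BRL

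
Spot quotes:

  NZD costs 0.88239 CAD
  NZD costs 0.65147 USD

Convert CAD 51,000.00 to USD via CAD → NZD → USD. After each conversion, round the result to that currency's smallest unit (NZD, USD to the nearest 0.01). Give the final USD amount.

USD 37,653.38

CAD 51,000.00 ÷ 0.88239 = NZD 57,797.57
NZD 57,797.57 × 0.65147 = USD 37,653.38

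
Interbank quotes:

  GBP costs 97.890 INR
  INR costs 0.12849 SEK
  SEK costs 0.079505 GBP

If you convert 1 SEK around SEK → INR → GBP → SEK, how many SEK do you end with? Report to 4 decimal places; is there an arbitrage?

Around SEK → INR → GBP → SEK: 1 ÷ 0.12849 ÷ 97.890 ÷ 0.079505 = 0.999995
Product ≈ 1 (deviation 0.000%, within rounding noise).

1.0000 (no arbitrage)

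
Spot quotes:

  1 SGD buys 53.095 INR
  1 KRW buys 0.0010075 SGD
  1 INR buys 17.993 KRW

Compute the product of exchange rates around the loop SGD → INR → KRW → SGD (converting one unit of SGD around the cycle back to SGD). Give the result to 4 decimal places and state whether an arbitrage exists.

Around SGD → INR → KRW → SGD: 1 × 53.095 × 17.993 × 0.0010075 = 0.962503
Product < 1; profitable direction is SGD → KRW → INR → SGD.

0.9625 (arbitrage exists)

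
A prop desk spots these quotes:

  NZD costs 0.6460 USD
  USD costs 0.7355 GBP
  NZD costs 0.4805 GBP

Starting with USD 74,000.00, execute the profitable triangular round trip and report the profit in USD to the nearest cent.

Profitable loop is USD → NZD → GBP → USD:
USD 74,000.00 ÷ 0.6460 = NZD 114,551.08
NZD 114,551.08 × 0.4805 = GBP 55,041.80
GBP 55,041.80 ÷ 0.7355 = USD 74,835.89
Profit = USD 74,835.89 − USD 74,000.00

Profit: USD 835.89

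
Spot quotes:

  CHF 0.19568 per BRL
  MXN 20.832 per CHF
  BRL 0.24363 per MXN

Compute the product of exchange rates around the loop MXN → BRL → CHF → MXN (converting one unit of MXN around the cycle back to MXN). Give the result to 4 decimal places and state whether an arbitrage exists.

0.9931 (arbitrage exists)

Around MXN → BRL → CHF → MXN: 1 × 0.24363 × 0.19568 × 20.832 = 0.993135
Product < 1; profitable direction is MXN → CHF → BRL → MXN.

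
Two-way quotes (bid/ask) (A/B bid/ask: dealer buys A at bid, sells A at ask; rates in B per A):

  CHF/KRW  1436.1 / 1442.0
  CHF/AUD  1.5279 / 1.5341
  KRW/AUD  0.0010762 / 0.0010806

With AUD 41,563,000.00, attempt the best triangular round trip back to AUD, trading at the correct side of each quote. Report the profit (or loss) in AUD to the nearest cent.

Best loop AUD → CHF → KRW → AUD:
AUD 41,563,000.00 ÷ 1.5341 (buy CHF at ask) = CHF 27,092,757.97
CHF 27,092,757.97 × 1436.1 (sell CHF at bid) = KRW 38,907,909,719
KRW 38,907,909,719 × 0.0010762 (sell KRW at bid) = AUD 41,872,692.44

Net profit: AUD 309,692.44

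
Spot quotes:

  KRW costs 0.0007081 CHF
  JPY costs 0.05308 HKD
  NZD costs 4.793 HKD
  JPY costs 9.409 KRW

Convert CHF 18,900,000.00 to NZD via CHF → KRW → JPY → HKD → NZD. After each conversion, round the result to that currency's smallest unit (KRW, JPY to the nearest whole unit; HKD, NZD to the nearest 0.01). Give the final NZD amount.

NZD 31,415,735.11

CHF 18,900,000.00 ÷ 0.0007081 = KRW 26,691,145,318
KRW 26,691,145,318 ÷ 9.409 = JPY 2,836,767,490
JPY 2,836,767,490 × 0.05308 = HKD 150,575,618.37
HKD 150,575,618.37 ÷ 4.793 = NZD 31,415,735.11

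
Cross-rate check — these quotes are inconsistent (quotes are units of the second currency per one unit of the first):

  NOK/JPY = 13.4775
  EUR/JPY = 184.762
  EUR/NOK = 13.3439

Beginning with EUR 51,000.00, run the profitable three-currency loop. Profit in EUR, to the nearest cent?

Profit: EUR 1,395.10

Profitable loop is EUR → JPY → NOK → EUR:
EUR 51,000.00 × 184.762 = JPY 9,422,862
JPY 9,422,862 ÷ 13.4775 = NOK 699,155.04
NOK 699,155.04 ÷ 13.3439 = EUR 52,395.10
Profit = EUR 52,395.10 − EUR 51,000.00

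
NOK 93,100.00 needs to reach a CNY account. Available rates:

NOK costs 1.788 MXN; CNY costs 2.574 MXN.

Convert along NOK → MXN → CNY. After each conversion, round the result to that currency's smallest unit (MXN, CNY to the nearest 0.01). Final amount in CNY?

NOK 93,100.00 × 1.788 = MXN 166,462.80
MXN 166,462.80 ÷ 2.574 = CNY 64,670.86

CNY 64,670.86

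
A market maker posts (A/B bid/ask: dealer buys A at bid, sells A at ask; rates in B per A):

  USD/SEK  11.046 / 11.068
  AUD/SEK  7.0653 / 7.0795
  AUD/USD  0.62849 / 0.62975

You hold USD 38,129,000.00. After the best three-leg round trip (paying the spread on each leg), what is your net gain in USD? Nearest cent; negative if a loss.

Net profit: USD 520,928.59

Best loop USD → AUD → SEK → USD:
USD 38,129,000.00 ÷ 0.62975 (buy AUD at ask) = AUD 60,546,248.51
AUD 60,546,248.51 × 7.0653 (sell AUD at bid) = SEK 427,777,409.61
SEK 427,777,409.61 ÷ 11.068 (buy USD at ask) = USD 38,649,928.59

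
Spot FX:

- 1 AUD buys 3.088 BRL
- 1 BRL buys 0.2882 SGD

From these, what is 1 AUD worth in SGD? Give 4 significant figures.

1 AUD × 3.088 = 3.088 BRL
3.088 BRL × 0.2882 = 0.889962 SGD

AUD/SGD = 0.8900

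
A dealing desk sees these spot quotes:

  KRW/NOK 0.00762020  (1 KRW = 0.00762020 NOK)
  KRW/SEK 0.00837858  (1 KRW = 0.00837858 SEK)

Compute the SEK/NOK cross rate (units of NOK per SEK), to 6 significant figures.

1 SEK ÷ 0.00837858 = 119.352 KRW
119.352 KRW × 0.00762020 = 0.909486 NOK

SEK/NOK = 0.909486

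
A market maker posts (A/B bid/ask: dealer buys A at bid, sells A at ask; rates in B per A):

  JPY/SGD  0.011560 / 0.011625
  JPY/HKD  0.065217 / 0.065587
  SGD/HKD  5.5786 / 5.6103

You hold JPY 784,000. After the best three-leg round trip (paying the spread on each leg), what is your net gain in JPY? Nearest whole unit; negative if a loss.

Best loop JPY → HKD → SGD → JPY:
JPY 784,000 × 0.065217 (sell JPY at bid) = HKD 51,130.13
HKD 51,130.13 ÷ 5.6103 (buy SGD at ask) = SGD 9,113.62
SGD 9,113.62 ÷ 0.011625 (buy JPY at ask) = JPY 783,967

Net result: JPY -33 (no profitable arbitrage after spreads)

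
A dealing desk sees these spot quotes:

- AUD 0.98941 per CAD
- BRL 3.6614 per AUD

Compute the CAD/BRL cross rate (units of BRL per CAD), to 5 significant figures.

1 CAD × 0.98941 = 0.98941 AUD
0.98941 AUD × 3.6614 = 3.62263 BRL

CAD/BRL = 3.6226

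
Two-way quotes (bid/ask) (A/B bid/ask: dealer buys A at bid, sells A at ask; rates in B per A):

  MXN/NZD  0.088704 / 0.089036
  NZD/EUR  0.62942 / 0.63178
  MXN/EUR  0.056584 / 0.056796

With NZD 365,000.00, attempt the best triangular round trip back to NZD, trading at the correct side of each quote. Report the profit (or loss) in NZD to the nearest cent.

Best loop NZD → MXN → EUR → NZD:
NZD 365,000.00 ÷ 0.089036 (buy MXN at ask) = MXN 4,099,465.38
MXN 4,099,465.38 × 0.056584 (sell MXN at bid) = EUR 231,964.15
EUR 231,964.15 ÷ 0.63178 (buy NZD at ask) = NZD 367,159.69

Net profit: NZD 2,159.69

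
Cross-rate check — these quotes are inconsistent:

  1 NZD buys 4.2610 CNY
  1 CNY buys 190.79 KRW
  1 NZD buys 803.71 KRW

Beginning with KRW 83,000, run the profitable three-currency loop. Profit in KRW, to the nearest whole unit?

Profit: KRW 955

Profitable loop is KRW → NZD → CNY → KRW:
KRW 83,000 ÷ 803.71 = NZD 103.27
NZD 103.27 × 4.2610 = CNY 440.04
CNY 440.04 × 190.79 = KRW 83,955
Profit = KRW 83,955 − KRW 83,000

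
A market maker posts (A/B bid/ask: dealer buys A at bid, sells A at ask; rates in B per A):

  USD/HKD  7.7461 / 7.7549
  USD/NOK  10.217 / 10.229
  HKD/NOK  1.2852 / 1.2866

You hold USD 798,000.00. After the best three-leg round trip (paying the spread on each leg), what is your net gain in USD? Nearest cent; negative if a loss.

Net profit: USD 19,158.94

Best loop USD → NOK → HKD → USD:
USD 798,000.00 × 10.217 (sell USD at bid) = NOK 8,153,166.00
NOK 8,153,166.00 ÷ 1.2866 (buy HKD at ask) = HKD 6,336,985.85
HKD 6,336,985.85 ÷ 7.7549 (buy USD at ask) = USD 817,158.94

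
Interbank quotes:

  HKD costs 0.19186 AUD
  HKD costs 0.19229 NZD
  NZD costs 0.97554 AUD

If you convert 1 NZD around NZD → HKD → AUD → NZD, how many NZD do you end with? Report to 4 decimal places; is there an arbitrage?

1.0228 (arbitrage exists)

Around NZD → HKD → AUD → NZD: 1 ÷ 0.19229 × 0.19186 ÷ 0.97554 = 1.022781
Product > 1; profitable direction is NZD → HKD → AUD → NZD.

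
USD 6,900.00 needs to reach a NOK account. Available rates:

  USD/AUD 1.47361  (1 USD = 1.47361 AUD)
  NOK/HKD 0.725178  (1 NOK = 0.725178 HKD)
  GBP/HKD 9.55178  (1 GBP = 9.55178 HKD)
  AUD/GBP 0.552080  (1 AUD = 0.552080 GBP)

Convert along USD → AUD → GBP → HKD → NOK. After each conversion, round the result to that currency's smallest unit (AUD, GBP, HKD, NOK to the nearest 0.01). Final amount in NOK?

USD 6,900.00 × 1.47361 = AUD 10,167.91
AUD 10,167.91 × 0.552080 = GBP 5,613.50
GBP 5,613.50 × 9.55178 = HKD 53,618.92
HKD 53,618.92 ÷ 0.725178 = NOK 73,938.98

NOK 73,938.98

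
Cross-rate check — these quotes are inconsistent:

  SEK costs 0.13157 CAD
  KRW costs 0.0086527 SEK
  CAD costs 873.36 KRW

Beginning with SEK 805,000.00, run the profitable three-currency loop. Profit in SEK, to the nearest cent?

Profit: SEK 4,643.93

Profitable loop is SEK → KRW → CAD → SEK:
SEK 805,000.00 ÷ 0.0086527 = KRW 93,034,544
KRW 93,034,544 ÷ 873.36 = CAD 106,524.85
CAD 106,524.85 ÷ 0.13157 = SEK 809,643.93
Profit = SEK 809,643.93 − SEK 805,000.00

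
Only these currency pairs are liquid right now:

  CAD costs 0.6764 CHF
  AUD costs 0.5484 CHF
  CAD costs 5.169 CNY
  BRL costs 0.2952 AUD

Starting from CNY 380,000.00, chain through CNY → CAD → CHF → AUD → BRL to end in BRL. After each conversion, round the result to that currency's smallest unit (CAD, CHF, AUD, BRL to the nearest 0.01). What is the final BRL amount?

BRL 307,161.55

CNY 380,000.00 ÷ 5.169 = CAD 73,515.19
CAD 73,515.19 × 0.6764 = CHF 49,725.67
CHF 49,725.67 ÷ 0.5484 = AUD 90,674.09
AUD 90,674.09 ÷ 0.2952 = BRL 307,161.55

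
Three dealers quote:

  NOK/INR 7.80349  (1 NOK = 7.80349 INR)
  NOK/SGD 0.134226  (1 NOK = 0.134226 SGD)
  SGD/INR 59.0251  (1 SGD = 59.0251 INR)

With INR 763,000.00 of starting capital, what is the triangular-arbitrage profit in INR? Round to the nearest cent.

Profit: INR 11,656.27

Profitable loop is INR → NOK → SGD → INR:
INR 763,000.00 ÷ 7.80349 = NOK 97,776.76
NOK 97,776.76 × 0.134226 = SGD 13,124.18
SGD 13,124.18 × 59.0251 = INR 774,656.27
Profit = INR 774,656.27 − INR 763,000.00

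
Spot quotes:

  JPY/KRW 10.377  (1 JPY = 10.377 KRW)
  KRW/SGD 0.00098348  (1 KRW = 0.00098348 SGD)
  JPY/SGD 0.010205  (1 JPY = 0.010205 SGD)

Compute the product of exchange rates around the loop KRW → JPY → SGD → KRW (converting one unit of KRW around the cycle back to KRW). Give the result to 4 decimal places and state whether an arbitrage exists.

0.9999 (no arbitrage)

Around KRW → JPY → SGD → KRW: 1 ÷ 10.377 × 0.010205 ÷ 0.00098348 = 0.999944
Product ≈ 1 (deviation 0.006%, within rounding noise).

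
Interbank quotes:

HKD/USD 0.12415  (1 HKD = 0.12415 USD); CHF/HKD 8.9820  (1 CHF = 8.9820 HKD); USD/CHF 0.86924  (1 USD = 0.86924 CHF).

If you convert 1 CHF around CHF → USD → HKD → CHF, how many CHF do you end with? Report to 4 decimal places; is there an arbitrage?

1.0317 (arbitrage exists)

Around CHF → USD → HKD → CHF: 1 ÷ 0.86924 ÷ 0.12415 ÷ 8.9820 = 1.031669
Product > 1; profitable direction is CHF → USD → HKD → CHF.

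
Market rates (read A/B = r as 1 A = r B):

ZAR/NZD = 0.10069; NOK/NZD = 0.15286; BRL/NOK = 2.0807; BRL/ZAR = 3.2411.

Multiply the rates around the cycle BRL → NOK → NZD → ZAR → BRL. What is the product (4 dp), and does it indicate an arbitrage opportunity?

Around BRL → NOK → NZD → ZAR → BRL: 1 × 2.0807 × 0.15286 ÷ 0.10069 ÷ 3.2411 = 0.974596
Product < 1; profitable direction is BRL → ZAR → NZD → NOK → BRL.

0.9746 (arbitrage exists)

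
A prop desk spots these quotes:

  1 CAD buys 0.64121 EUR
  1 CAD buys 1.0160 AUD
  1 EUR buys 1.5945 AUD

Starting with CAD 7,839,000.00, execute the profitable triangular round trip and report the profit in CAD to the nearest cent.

Profit: CAD 49,451.63

Profitable loop is CAD → EUR → AUD → CAD:
CAD 7,839,000.00 × 0.64121 = EUR 5,026,445.19
EUR 5,026,445.19 × 1.5945 = AUD 8,014,666.86
AUD 8,014,666.86 ÷ 1.0160 = CAD 7,888,451.63
Profit = CAD 7,888,451.63 − CAD 7,839,000.00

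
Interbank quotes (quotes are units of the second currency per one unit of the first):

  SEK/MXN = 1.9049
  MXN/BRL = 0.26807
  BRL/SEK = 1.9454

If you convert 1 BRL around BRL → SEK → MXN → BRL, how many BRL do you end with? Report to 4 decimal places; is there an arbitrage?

Around BRL → SEK → MXN → BRL: 1 × 1.9454 × 1.9049 × 0.26807 = 0.993412
Product < 1; profitable direction is BRL → MXN → SEK → BRL.

0.9934 (arbitrage exists)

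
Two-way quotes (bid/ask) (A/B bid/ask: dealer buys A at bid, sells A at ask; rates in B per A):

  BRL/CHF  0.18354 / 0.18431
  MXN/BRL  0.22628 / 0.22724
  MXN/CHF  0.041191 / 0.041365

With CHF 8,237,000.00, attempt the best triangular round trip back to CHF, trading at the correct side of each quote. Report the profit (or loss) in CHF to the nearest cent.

Best loop CHF → MXN → BRL → CHF:
CHF 8,237,000.00 ÷ 0.041365 (buy MXN at ask) = MXN 199,129,699.02
MXN 199,129,699.02 × 0.22628 (sell MXN at bid) = BRL 45,059,068.29
BRL 45,059,068.29 × 0.18354 (sell BRL at bid) = CHF 8,270,141.39

Net profit: CHF 33,141.39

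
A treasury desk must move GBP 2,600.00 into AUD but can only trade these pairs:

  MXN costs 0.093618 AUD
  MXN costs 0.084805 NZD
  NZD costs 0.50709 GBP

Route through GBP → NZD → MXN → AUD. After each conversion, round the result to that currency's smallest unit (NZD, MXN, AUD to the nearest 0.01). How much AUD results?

AUD 5,660.12

GBP 2,600.00 ÷ 0.50709 = NZD 5,127.29
NZD 5,127.29 ÷ 0.084805 = MXN 60,459.76
MXN 60,459.76 × 0.093618 = AUD 5,660.12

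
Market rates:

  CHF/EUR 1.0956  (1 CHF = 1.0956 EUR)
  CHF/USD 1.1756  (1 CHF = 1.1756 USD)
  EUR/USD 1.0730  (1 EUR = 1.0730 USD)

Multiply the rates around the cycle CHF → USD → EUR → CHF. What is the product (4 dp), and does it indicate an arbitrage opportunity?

Around CHF → USD → EUR → CHF: 1 × 1.1756 ÷ 1.0730 ÷ 1.0956 = 1.000018
Product ≈ 1 (deviation 0.002%, within rounding noise).

1.0000 (no arbitrage)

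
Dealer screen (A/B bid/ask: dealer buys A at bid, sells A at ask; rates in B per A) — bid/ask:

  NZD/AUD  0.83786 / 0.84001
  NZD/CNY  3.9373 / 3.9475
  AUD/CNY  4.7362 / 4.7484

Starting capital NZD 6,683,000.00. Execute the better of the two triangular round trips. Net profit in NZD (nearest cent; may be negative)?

Best loop NZD → AUD → CNY → NZD:
NZD 6,683,000.00 × 0.83786 (sell NZD at bid) = AUD 5,599,418.38
AUD 5,599,418.38 × 4.7362 (sell AUD at bid) = CNY 26,519,965.33
CNY 26,519,965.33 ÷ 3.9475 (buy NZD at ask) = NZD 6,718,167.28

Net profit: NZD 35,167.28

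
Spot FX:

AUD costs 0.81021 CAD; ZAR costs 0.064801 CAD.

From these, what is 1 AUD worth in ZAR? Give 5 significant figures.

1 AUD × 0.81021 = 0.81021 CAD
0.81021 CAD ÷ 0.064801 = 12.503 ZAR

AUD/ZAR = 12.503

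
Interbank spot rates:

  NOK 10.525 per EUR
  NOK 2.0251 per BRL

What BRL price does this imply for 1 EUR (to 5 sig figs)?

EUR/BRL = 5.1973

1 EUR × 10.525 = 10.525 NOK
10.525 NOK ÷ 2.0251 = 5.19727 BRL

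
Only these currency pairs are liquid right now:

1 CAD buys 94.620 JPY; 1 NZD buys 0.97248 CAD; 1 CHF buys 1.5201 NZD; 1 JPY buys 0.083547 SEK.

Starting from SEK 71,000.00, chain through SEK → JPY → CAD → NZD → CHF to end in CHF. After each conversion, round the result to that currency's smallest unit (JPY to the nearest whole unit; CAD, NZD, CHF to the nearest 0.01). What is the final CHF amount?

SEK 71,000.00 ÷ 0.083547 = JPY 849,821
JPY 849,821 ÷ 94.620 = CAD 8,981.41
CAD 8,981.41 ÷ 0.97248 = NZD 9,235.57
NZD 9,235.57 ÷ 1.5201 = CHF 6,075.63

CHF 6,075.63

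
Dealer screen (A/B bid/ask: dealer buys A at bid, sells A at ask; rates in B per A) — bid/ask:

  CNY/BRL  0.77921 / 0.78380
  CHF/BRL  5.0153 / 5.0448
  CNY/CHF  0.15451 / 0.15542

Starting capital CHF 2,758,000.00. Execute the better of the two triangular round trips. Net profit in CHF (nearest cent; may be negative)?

Net result: CHF -17,070.15 (no profitable arbitrage after spreads)

Best loop CHF → CNY → BRL → CHF:
CHF 2,758,000.00 ÷ 0.15542 (buy CNY at ask) = CNY 17,745,463.90
CNY 17,745,463.90 × 0.77921 (sell CNY at bid) = BRL 13,827,442.93
BRL 13,827,442.93 ÷ 5.0448 (buy CHF at ask) = CHF 2,740,929.85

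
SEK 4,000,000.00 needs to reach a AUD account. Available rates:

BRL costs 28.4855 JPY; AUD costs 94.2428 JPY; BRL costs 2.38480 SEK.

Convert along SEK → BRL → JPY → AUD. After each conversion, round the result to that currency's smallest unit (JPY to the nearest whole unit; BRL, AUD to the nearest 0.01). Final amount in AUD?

AUD 506,971.67

SEK 4,000,000.00 ÷ 2.38480 = BRL 1,677,289.50
BRL 1,677,289.50 × 28.4855 = JPY 47,778,430
JPY 47,778,430 ÷ 94.2428 = AUD 506,971.67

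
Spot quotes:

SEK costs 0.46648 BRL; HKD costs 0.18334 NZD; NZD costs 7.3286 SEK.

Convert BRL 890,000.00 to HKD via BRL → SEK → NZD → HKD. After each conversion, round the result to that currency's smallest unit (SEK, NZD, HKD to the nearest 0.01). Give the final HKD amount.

BRL 890,000.00 ÷ 0.46648 = SEK 1,907,906.02
SEK 1,907,906.02 ÷ 7.3286 = NZD 260,337.04
NZD 260,337.04 ÷ 0.18334 = HKD 1,419,968.58

HKD 1,419,968.58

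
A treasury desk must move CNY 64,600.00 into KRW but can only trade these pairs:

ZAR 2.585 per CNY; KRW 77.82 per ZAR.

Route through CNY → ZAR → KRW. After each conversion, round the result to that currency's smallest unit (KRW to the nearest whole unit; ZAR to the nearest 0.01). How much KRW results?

CNY 64,600.00 × 2.585 = ZAR 166,991.00
ZAR 166,991.00 × 77.82 = KRW 12,995,240

KRW 12,995,240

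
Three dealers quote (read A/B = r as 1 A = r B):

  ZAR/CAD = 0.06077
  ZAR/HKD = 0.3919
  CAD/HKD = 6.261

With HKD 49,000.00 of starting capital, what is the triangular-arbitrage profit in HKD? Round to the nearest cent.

Profitable loop is HKD → CAD → ZAR → HKD:
HKD 49,000.00 ÷ 6.261 = CAD 7,826.23
CAD 7,826.23 ÷ 0.06077 = ZAR 128,784.36
ZAR 128,784.36 × 0.3919 = HKD 50,470.59
Profit = HKD 50,470.59 − HKD 49,000.00

Profit: HKD 1,470.59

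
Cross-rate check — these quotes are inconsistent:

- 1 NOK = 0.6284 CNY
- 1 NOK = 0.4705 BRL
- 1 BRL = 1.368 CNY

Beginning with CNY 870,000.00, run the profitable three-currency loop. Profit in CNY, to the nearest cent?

Profit: CNY 21,104.84

Profitable loop is CNY → NOK → BRL → CNY:
CNY 870,000.00 ÷ 0.6284 = NOK 1,384,468.49
NOK 1,384,468.49 × 0.4705 = BRL 651,392.43
BRL 651,392.43 × 1.368 = CNY 891,104.84
Profit = CNY 891,104.84 − CNY 870,000.00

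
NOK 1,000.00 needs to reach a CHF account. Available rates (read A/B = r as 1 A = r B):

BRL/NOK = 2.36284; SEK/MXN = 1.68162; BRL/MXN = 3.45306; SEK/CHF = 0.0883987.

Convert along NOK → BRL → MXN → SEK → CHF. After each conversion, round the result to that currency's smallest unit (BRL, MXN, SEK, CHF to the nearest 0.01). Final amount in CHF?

NOK 1,000.00 ÷ 2.36284 = BRL 423.22
BRL 423.22 × 3.45306 = MXN 1,461.40
MXN 1,461.40 ÷ 1.68162 = SEK 869.04
SEK 869.04 × 0.0883987 = CHF 76.82

CHF 76.82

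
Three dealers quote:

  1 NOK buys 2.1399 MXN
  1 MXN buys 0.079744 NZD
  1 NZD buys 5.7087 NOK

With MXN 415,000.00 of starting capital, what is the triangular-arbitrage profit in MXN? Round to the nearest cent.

Profit: MXN 11,009.60

Profitable loop is MXN → NOK → NZD → MXN:
MXN 415,000.00 ÷ 2.1399 = NOK 193,934.30
NOK 193,934.30 ÷ 5.7087 = NZD 33,971.71
NZD 33,971.71 ÷ 0.079744 = MXN 426,009.60
Profit = MXN 426,009.60 − MXN 415,000.00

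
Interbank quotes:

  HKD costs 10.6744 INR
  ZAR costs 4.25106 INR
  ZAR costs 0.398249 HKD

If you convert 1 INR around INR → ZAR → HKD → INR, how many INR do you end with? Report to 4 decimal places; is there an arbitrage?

1.0000 (no arbitrage)

Around INR → ZAR → HKD → INR: 1 ÷ 4.25106 × 0.398249 × 10.6744 = 1.000002
Product ≈ 1 (deviation 0.000%, within rounding noise).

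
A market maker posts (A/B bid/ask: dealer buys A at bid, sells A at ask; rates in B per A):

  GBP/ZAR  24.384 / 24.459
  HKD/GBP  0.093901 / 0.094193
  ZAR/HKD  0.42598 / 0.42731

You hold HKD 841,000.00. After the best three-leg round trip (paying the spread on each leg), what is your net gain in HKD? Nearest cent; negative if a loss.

Best loop HKD → ZAR → GBP → HKD:
HKD 841,000.00 ÷ 0.42731 (buy ZAR at ask) = ZAR 1,968,126.18
ZAR 1,968,126.18 ÷ 24.459 (buy GBP at ask) = GBP 80,466.34
GBP 80,466.34 ÷ 0.094193 (buy HKD at ask) = HKD 854,270.90

Net profit: HKD 13,270.90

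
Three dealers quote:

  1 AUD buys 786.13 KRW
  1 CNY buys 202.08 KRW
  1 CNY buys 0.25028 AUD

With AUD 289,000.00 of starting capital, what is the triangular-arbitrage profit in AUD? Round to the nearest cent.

Profit: AUD 7,825.13

Profitable loop is AUD → CNY → KRW → AUD:
AUD 289,000.00 ÷ 0.25028 = CNY 1,154,706.73
CNY 1,154,706.73 × 202.08 = KRW 233,343,136
KRW 233,343,136 ÷ 786.13 = AUD 296,825.13
Profit = AUD 296,825.13 − AUD 289,000.00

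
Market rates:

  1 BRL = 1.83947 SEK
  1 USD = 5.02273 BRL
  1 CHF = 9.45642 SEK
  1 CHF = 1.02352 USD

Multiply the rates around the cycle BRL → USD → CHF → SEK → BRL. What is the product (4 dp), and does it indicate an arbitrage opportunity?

Around BRL → USD → CHF → SEK → BRL: 1 ÷ 5.02273 ÷ 1.02352 × 9.45642 ÷ 1.83947 = 0.999995
Product ≈ 1 (deviation 0.000%, within rounding noise).

1.0000 (no arbitrage)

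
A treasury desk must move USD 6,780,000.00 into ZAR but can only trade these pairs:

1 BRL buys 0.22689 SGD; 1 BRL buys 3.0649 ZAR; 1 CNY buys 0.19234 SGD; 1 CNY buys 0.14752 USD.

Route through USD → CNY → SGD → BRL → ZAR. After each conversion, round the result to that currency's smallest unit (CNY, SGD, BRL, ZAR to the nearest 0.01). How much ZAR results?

ZAR 119,412,380.49

USD 6,780,000.00 ÷ 0.14752 = CNY 45,959,869.85
CNY 45,959,869.85 × 0.19234 = SGD 8,839,921.37
SGD 8,839,921.37 ÷ 0.22689 = BRL 38,961,264.80
BRL 38,961,264.80 × 3.0649 = ZAR 119,412,380.49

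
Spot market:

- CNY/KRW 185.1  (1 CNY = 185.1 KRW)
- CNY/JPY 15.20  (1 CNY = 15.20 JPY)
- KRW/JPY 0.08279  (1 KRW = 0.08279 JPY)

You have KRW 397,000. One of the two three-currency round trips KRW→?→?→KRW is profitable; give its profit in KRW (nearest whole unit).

Profitable loop is KRW → JPY → CNY → KRW:
KRW 397,000 × 0.08279 = JPY 32,868
JPY 32,868 ÷ 15.20 = CNY 2,162.34
CNY 2,162.34 × 185.1 = KRW 400,250
Profit = KRW 400,250 − KRW 397,000

Profit: KRW 3,250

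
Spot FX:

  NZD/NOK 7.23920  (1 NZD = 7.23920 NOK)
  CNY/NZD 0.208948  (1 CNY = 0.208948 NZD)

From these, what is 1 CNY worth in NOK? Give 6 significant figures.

CNY/NOK = 1.51262

1 CNY × 0.208948 = 0.208948 NZD
0.208948 NZD × 7.23920 = 1.51262 NOK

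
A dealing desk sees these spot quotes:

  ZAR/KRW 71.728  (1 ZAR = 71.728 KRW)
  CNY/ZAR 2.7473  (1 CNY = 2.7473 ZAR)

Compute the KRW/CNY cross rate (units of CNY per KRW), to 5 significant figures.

1 KRW ÷ 71.728 = 0.0139416 ZAR
0.0139416 ZAR ÷ 2.7473 = 0.00507464 CNY

KRW/CNY = 0.0050746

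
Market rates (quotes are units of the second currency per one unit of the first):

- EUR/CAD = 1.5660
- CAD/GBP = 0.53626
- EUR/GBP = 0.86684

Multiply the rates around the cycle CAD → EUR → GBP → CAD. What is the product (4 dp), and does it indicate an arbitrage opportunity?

1.0322 (arbitrage exists)

Around CAD → EUR → GBP → CAD: 1 ÷ 1.5660 × 0.86684 ÷ 0.53626 = 1.032219
Product > 1; profitable direction is CAD → EUR → GBP → CAD.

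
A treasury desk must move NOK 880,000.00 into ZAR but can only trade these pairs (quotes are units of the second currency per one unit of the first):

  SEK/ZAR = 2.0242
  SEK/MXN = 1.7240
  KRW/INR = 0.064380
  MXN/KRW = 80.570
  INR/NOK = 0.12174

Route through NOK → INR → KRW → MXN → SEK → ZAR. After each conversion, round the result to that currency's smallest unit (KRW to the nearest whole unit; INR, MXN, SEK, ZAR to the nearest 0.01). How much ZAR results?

ZAR 1,636,218.12

NOK 880,000.00 ÷ 0.12174 = INR 7,228,519.80
INR 7,228,519.80 ÷ 0.064380 = KRW 112,278,966
KRW 112,278,966 ÷ 80.570 = MXN 1,393,557.97
MXN 1,393,557.97 ÷ 1.7240 = SEK 808,328.29
SEK 808,328.29 × 2.0242 = ZAR 1,636,218.12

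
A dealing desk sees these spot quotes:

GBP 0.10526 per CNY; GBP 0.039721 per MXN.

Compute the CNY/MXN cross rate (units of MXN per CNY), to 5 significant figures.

1 CNY × 0.10526 = 0.10526 GBP
0.10526 GBP ÷ 0.039721 = 2.64998 MXN

CNY/MXN = 2.6500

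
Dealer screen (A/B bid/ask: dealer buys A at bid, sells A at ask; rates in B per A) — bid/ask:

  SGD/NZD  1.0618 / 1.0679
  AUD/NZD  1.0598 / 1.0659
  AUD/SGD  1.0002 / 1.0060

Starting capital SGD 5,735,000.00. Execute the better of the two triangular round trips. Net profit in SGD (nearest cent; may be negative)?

Net result: SGD -20,917.17 (no profitable arbitrage after spreads)

Best loop SGD → NZD → AUD → SGD:
SGD 5,735,000.00 × 1.0618 (sell SGD at bid) = NZD 6,089,423.00
NZD 6,089,423.00 ÷ 1.0659 (buy AUD at ask) = AUD 5,712,940.24
AUD 5,712,940.24 × 1.0002 (sell AUD at bid) = SGD 5,714,082.83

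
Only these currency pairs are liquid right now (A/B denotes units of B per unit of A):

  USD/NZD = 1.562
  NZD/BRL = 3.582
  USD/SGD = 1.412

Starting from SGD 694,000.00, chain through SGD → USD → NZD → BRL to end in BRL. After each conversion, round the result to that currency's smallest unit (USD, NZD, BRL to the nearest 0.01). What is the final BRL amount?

SGD 694,000.00 ÷ 1.412 = USD 491,501.42
USD 491,501.42 × 1.562 = NZD 767,725.22
NZD 767,725.22 × 3.582 = BRL 2,749,991.74

BRL 2,749,991.74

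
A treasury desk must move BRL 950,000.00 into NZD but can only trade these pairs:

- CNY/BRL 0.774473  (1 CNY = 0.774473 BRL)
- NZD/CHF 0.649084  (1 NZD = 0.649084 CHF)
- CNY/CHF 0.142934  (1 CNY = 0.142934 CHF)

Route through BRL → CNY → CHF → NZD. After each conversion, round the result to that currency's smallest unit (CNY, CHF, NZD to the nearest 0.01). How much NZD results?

BRL 950,000.00 ÷ 0.774473 = CNY 1,226,640.57
CNY 1,226,640.57 × 0.142934 = CHF 175,328.64
CHF 175,328.64 ÷ 0.649084 = NZD 270,117.03

NZD 270,117.03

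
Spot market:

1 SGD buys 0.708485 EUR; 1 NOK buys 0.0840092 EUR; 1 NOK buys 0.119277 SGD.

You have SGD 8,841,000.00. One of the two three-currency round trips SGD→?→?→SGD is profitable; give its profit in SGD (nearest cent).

Profit: SGD 52,278.83

Profitable loop is SGD → EUR → NOK → SGD:
SGD 8,841,000.00 × 0.708485 = EUR 6,263,715.89
EUR 6,263,715.89 ÷ 0.0840092 = NOK 74,559,880.17
NOK 74,559,880.17 × 0.119277 = SGD 8,893,278.83
Profit = SGD 8,893,278.83 − SGD 8,841,000.00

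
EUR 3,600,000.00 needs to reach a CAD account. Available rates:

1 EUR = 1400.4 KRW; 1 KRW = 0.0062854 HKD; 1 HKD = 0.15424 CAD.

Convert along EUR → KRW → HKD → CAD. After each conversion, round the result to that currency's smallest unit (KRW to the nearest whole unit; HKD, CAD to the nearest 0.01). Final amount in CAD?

CAD 4,887,474.91

EUR 3,600,000.00 × 1400.4 = KRW 5,041,440,000
KRW 5,041,440,000 × 0.0062854 = HKD 31,687,466.98
HKD 31,687,466.98 × 0.15424 = CAD 4,887,474.91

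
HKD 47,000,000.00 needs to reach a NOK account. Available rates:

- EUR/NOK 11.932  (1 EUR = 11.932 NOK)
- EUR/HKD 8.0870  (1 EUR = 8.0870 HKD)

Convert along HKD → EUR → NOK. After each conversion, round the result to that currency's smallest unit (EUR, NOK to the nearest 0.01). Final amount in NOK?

NOK 69,346,358.34

HKD 47,000,000.00 ÷ 8.0870 = EUR 5,811,796.71
EUR 5,811,796.71 × 11.932 = NOK 69,346,358.34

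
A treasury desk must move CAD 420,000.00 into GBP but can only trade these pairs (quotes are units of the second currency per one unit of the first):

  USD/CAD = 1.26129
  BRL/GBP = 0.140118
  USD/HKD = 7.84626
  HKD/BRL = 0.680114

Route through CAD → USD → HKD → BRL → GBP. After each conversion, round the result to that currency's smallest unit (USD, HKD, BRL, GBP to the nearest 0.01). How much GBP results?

CAD 420,000.00 ÷ 1.26129 = USD 332,992.41
USD 332,992.41 × 7.84626 = HKD 2,612,745.03
HKD 2,612,745.03 × 0.680114 = BRL 1,776,964.47
BRL 1,776,964.47 × 0.140118 = GBP 248,984.71

GBP 248,984.71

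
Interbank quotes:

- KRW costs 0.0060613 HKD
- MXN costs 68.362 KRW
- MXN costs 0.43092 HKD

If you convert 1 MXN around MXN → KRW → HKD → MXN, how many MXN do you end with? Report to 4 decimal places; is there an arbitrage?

0.9616 (arbitrage exists)

Around MXN → KRW → HKD → MXN: 1 × 68.362 × 0.0060613 ÷ 0.43092 = 0.961577
Product < 1; profitable direction is MXN → HKD → KRW → MXN.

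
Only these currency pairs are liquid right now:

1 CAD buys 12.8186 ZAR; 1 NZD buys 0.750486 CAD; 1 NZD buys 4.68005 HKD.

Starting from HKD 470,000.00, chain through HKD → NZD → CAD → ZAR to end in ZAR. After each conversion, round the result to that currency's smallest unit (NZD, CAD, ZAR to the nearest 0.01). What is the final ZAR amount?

ZAR 966,118.91

HKD 470,000.00 ÷ 4.68005 = NZD 100,426.28
NZD 100,426.28 × 0.750486 = CAD 75,368.52
CAD 75,368.52 × 12.8186 = ZAR 966,118.91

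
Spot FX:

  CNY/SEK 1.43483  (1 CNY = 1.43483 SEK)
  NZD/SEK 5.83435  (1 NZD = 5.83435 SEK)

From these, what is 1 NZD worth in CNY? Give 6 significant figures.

1 NZD × 5.83435 = 5.83435 SEK
5.83435 SEK ÷ 1.43483 = 4.06623 CNY

NZD/CNY = 4.06623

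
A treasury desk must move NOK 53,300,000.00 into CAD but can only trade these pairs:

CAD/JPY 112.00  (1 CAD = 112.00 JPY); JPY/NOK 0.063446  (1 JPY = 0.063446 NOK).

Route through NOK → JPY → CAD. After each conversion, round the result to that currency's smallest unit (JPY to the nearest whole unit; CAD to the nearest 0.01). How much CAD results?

NOK 53,300,000.00 ÷ 0.063446 = JPY 840,084,481
JPY 840,084,481 ÷ 112.00 = CAD 7,500,754.29

CAD 7,500,754.29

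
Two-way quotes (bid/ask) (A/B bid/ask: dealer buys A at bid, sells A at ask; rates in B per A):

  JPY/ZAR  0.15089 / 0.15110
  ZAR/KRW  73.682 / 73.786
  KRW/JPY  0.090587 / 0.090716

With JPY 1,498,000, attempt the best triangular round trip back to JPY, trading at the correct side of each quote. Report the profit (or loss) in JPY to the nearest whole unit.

Best loop JPY → ZAR → KRW → JPY:
JPY 1,498,000 × 0.15089 (sell JPY at bid) = ZAR 226,033.22
ZAR 226,033.22 × 73.682 (sell ZAR at bid) = KRW 16,654,580
KRW 16,654,580 × 0.090587 (sell KRW at bid) = JPY 1,508,688

Net profit: JPY 10,688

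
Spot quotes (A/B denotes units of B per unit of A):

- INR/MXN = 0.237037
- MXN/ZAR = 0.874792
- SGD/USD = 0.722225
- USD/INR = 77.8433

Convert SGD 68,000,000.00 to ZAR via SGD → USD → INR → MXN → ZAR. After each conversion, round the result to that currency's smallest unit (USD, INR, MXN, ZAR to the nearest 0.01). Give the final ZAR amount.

ZAR 792,726,932.93

SGD 68,000,000.00 × 0.722225 = USD 49,111,300.00
USD 49,111,300.00 × 77.8433 = INR 3,822,985,659.29
INR 3,822,985,659.29 × 0.237037 = MXN 906,189,051.72
MXN 906,189,051.72 × 0.874792 = ZAR 792,726,932.93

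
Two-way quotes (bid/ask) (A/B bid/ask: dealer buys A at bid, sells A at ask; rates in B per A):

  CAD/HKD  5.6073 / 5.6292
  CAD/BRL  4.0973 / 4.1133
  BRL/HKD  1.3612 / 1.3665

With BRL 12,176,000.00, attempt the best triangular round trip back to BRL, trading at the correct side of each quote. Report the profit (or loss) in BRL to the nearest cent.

Best loop BRL → CAD → HKD → BRL:
BRL 12,176,000.00 ÷ 4.1133 (buy CAD at ask) = CAD 2,960,153.65
CAD 2,960,153.65 × 5.6073 (sell CAD at bid) = HKD 16,598,469.55
HKD 16,598,469.55 ÷ 1.3665 (buy BRL at ask) = BRL 12,146,702.93

Net result: BRL -29,297.07 (no profitable arbitrage after spreads)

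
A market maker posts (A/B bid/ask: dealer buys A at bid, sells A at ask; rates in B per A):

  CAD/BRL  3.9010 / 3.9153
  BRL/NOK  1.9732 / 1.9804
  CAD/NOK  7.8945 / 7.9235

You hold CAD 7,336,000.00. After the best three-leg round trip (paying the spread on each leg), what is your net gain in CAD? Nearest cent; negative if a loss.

Net profit: CAD 133,060.71

Best loop CAD → NOK → BRL → CAD:
CAD 7,336,000.00 × 7.8945 (sell CAD at bid) = NOK 57,914,052.00
NOK 57,914,052.00 ÷ 1.9804 (buy BRL at ask) = BRL 29,243,613.41
BRL 29,243,613.41 ÷ 3.9153 (buy CAD at ask) = CAD 7,469,060.71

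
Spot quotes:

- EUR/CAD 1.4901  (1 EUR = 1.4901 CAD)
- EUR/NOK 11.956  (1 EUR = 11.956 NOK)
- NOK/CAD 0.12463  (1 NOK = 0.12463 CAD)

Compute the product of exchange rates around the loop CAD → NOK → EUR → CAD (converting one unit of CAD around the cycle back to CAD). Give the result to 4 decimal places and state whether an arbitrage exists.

Around CAD → NOK → EUR → CAD: 1 ÷ 0.12463 ÷ 11.956 × 1.4901 = 1.000016
Product ≈ 1 (deviation 0.002%, within rounding noise).

1.0000 (no arbitrage)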